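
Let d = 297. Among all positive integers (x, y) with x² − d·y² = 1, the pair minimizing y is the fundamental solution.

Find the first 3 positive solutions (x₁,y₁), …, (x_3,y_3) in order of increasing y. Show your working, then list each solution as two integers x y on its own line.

√297 → a₀=17, period (4,3,1,1,2,1,1,3,4,34); ℓ=10 even so k=9
i=0: a=17 ⇒ p=17, q=1
…
i=2: a=3 ⇒ p=224, q=13
…
i=6: a=1 ⇒ p=1844, q=107
…
i=8: a=3 ⇒ p=11357, q=659
i=9: a=4 ⇒ p=48599, q=2820
→ (48599, 2820).  Check: 48599²=2361862801, 297·2820²=2361862800, difference 1.
n=2: (48599,2820)∘(48599,2820) = (48599·48599+297·2820·2820, 48599·2820+2820·48599) = (4723725601,274098360)
n=3: (4723725601,274098360)∘(48599,2820) = (48599·4723725601+297·2820·274098360, 48599·274098360+2820·4723725601) = (459136680917399,26641812392460)

48599 2820
4723725601 274098360
459136680917399 26641812392460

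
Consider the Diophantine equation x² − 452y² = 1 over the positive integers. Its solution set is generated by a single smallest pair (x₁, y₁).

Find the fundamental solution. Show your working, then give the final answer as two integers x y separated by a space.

d=452: √d = [21; 3,1,5,3,10,3,5,1,3,42] (ℓ=10, even), read p_9/q_9
i=0: a=21 ⇒ p=21, q=1
i=1: a=3 ⇒ p=64, q=3
i=2: a=1 ⇒ p=85, q=4
i=3: a=5 ⇒ p=489, q=23
i=4: a=3 ⇒ p=1552, q=73
i=5: a=10 ⇒ p=16009, q=753
i=6: a=3 ⇒ p=49579, q=2332
i=7: a=5 ⇒ p=263904, q=12413
i=8: a=1 ⇒ p=313483, q=14745
i=9: a=3 ⇒ p=1204353, q=56648
fundamental: x₁=1204353, y₁=56648  (since 1450466148609 − 452·3208995904 = 1)

1204353 56648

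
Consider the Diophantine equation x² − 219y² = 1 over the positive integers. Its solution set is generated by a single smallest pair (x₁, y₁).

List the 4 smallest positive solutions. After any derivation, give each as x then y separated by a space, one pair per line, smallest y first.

√219 → a₀=14, period (1,3,1,28); ℓ=4 even so k=3
step 0: (14, 1)  from 14·(1,0) + (0,1)
…
step 2: (59, 4)  from 3·(15,1) + (14,1)
step 3: (74, 5)  from 1·(59,4) + (15,1)
→ (74, 5).  Check: 74²=5476, 219·5²=5475, difference 1.
n=2: (74,5)∘(74,5) = (74·74+219·5·5, 74·5+5·74) = (10951,740)
n=3: (10951,740)∘(74,5) = (74·10951+219·5·740, 74·740+5·10951) = (1620674,109515)
n=4: (1620674,109515)∘(74,5) = (74·1620674+219·5·109515, 74·109515+5·1620674) = (239848801,16207480)

74 5
10951 740
1620674 109515
239848801 16207480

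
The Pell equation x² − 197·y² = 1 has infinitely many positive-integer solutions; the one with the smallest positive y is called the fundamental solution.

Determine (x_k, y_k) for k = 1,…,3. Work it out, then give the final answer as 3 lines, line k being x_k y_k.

√197 → a₀=14, period (28); ℓ=1 odd so k=1
a_0=14:  p_0=14·1+0=14,  q_0=14·0+1=1
a_1=28:  p_1=28·14+1=393,  q_1=28·1+0=28
fundamental: x₁=393, y₁=28  (since 154449 − 197·784 = 1)
(393+28√197)^2 = 308897 + 22008√197
(393+28√197)^3 = 242792649 + 17298260√197

393 28
308897 22008
242792649 17298260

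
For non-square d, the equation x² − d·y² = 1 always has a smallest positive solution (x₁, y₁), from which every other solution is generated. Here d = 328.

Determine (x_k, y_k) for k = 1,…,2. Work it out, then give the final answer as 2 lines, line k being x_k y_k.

[18; 9,36] for √328; ℓ=2 ⇒ convergent index 1
i=0: a=18 ⇒ p=18, q=1
i=1: a=9 ⇒ p=163, q=9
fundamental: x₁=163, y₁=9  (since 26569 − 328·81 = 1)
(x_2, y_2) = (163·163 + 328·9·9, 163·9 + 9·163) = (53137, 2934)

163 9
53137 2934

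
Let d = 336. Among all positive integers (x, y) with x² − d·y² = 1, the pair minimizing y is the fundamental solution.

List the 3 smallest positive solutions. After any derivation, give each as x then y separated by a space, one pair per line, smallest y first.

55 3
6049 330
665335 36297

√336 → a₀=18, period (3,36); ℓ=2 even so k=1
i=0: a=18 ⇒ p=18, q=1
i=1: a=3 ⇒ p=55, q=3
(x₁, y₁) = (55, 3);  55² − 336·3² = 1 ✓
(x_2, y_2) = (55·55 + 336·3·3, 55·3 + 3·55) = (6049, 330)
(x_3, y_3) = (55·6049 + 336·3·330, 55·330 + 3·6049) = (665335, 36297)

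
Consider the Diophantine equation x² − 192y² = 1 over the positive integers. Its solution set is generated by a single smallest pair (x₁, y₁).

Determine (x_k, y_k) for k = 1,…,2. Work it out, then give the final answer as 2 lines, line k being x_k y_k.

97 7
18817 1358

d=192: √d = [13; 1,5,1,26] (ℓ=4, even), read p_3/q_3
k=0  a_k=13  p_k/q_k = 13/1
…
k=2  a_k=5  p_k/q_k = 83/6
k=3  a_k=1  p_k/q_k = 97/7
→ (97, 7).  Check: 97²=9409, 192·7²=9408, difference 1.
(x_2, y_2) = (97·97 + 192·7·7, 97·7 + 7·97) = (18817, 1358)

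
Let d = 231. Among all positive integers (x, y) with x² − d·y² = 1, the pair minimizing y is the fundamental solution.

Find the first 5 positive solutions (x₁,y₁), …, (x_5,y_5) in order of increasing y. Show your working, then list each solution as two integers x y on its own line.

76 5
11551 760
1755676 115515
266851201 17557520
40559626876 2668627525

√231 = [15; 5,30, …], period ℓ=2 (even) → k=1
k=0  a_k=15  p_k/q_k = 15/1
k=1  a_k=5  p_k/q_k = 76/5
(x₁, y₁) = (76, 5);  76² − 231·5² = 1 ✓
n=2: (76,5)∘(76,5) = (76·76+231·5·5, 76·5+5·76) = (11551,760)
n=3: (11551,760)∘(76,5) = (76·11551+231·5·760, 76·760+5·11551) = (1755676,115515)
n=4: (1755676,115515)∘(76,5) = (76·1755676+231·5·115515, 76·115515+5·1755676) = (266851201,17557520)
n=5: (266851201,17557520)∘(76,5) = (76·266851201+231·5·17557520, 76·17557520+5·266851201) = (40559626876,2668627525)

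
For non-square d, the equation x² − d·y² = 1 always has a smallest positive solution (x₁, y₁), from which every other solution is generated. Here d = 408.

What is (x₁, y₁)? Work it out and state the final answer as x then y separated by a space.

101 5

d=408: √d = [20; 5,40] (ℓ=2, even), read p_1/q_1
i=0: a=20 ⇒ p=20, q=1
i=1: a=5 ⇒ p=101, q=5
→ (101, 5).  Check: 101²=10201, 408·5²=10200, difference 1.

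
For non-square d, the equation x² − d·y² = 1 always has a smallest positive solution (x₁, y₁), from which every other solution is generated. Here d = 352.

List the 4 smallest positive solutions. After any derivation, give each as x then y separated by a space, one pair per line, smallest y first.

77617 4137
12048797377 642203058
1870383011943601 99691749501435
290347036464004160257 15475549041463557732

√352 → a₀=18, period (1,3,5,9,5,3,1,36); ℓ=8 even so k=7
k=0  a_k=18  p_k/q_k = 18/1
…
k=2  a_k=3  p_k/q_k = 75/4
k=3  a_k=5  p_k/q_k = 394/21
k=4  a_k=9  p_k/q_k = 3621/193
k=5  a_k=5  p_k/q_k = 18499/986
k=6  a_k=3  p_k/q_k = 59118/3151
k=7  a_k=1  p_k/q_k = 77617/4137
fundamental: x₁=77617, y₁=4137  (since 6024398689 − 352·17114769 = 1)
(x_2, y_2) = (77617·77617 + 352·4137·4137, 77617·4137 + 4137·77617) = (12048797377, 642203058)
(x_3, y_3) = (77617·12048797377 + 352·4137·642203058, 77617·642203058 + 4137·12048797377) = (1870383011943601, 99691749501435)
(x_4, y_4) = (77617·1870383011943601 + 352·4137·99691749501435, 77617·99691749501435 + 4137·1870383011943601) = (290347036464004160257, 15475549041463557732)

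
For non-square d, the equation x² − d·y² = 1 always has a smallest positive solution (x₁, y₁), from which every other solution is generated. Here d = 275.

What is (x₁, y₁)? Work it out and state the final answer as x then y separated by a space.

√275 = [16; 1,1,2,1,1,32, …], period ℓ=6 (even) → k=5
a_0=16:  p_0=16·1+0=16,  q_0=16·0+1=1
…
a_2=1:  p_2=1·17+16=33,  q_2=1·1+1=2
a_3=2:  p_3=2·33+17=83,  q_3=2·2+1=5
a_4=1:  p_4=1·83+33=116,  q_4=1·5+2=7
a_5=1:  p_5=1·116+83=199,  q_5=1·7+5=12
→ (199, 12).  Check: 199²=39601, 275·12²=39600, difference 1.

199 12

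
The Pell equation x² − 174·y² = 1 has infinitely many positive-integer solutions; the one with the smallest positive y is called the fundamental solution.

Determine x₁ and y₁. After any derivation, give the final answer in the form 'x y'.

1451 110

√174 = [13; 5,4,5,26, …], period ℓ=4 (even) → k=3
a_0=13:  p_0=13·1+0=13,  q_0=13·0+1=1
…
a_2=4:  p_2=4·66+13=277,  q_2=4·5+1=21
a_3=5:  p_3=5·277+66=1451,  q_3=5·21+5=110
fundamental: x₁=1451, y₁=110  (since 2105401 − 174·12100 = 1)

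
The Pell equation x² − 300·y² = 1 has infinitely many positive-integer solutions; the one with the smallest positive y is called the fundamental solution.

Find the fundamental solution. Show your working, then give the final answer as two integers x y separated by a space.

√300 = [17; 3,8,3,34, …], period ℓ=4 (even) → k=3
i=0: a=17 ⇒ p=17, q=1
i=1: a=3 ⇒ p=52, q=3
i=2: a=8 ⇒ p=433, q=25
i=3: a=3 ⇒ p=1351, q=78
(x₁, y₁) = (1351, 78);  1351² − 300·78² = 1 ✓

1351 78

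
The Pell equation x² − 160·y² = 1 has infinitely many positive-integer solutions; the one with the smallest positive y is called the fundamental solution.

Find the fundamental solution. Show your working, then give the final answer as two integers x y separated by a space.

721 57

d=160: √d = [12; 1,1,1,5,1,1,1,24] (ℓ=8, even), read p_7/q_7
step 0: (12, 1)  from 12·(1,0) + (0,1)
…
step 3: (38, 3)  from 1·(25,2) + (13,1)
step 4: (215, 17)  from 5·(38,3) + (25,2)
…
step 6: (468, 37)  from 1·(253,20) + (215,17)
step 7: (721, 57)  from 1·(468,37) + (253,20)
fundamental: x₁=721, y₁=57  (since 519841 − 160·3249 = 1)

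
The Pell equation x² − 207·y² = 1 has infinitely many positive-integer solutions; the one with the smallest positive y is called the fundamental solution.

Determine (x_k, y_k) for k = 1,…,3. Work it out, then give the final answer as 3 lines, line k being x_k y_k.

[14; 2,1,1,2,1,1,2,28] for √207; ℓ=8 ⇒ convergent index 7
i=0: a=14 ⇒ p=14, q=1
i=1: a=2 ⇒ p=29, q=2
i=2: a=1 ⇒ p=43, q=3
…
i=4: a=2 ⇒ p=187, q=13
i=5: a=1 ⇒ p=259, q=18
i=6: a=1 ⇒ p=446, q=31
i=7: a=2 ⇒ p=1151, q=80
(x₁, y₁) = (1151, 80);  1151² − 207·80² = 1 ✓
n=2: (1151,80)∘(1151,80) = (1151·1151+207·80·80, 1151·80+80·1151) = (2649601,184160)
n=3: (2649601,184160)∘(1151,80) = (1151·2649601+207·80·184160, 1151·184160+80·2649601) = (6099380351,423936240)

1151 80
2649601 184160
6099380351 423936240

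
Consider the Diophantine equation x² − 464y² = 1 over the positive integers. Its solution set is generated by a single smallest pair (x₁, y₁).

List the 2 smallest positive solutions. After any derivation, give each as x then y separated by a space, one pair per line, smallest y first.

d=464: √d = [21; 1,1,5,1,1,1,5,1,1,42] (ℓ=10, even), read p_9/q_9
i=0: a=21 ⇒ p=21, q=1
i=1: a=1 ⇒ p=22, q=1
i=2: a=1 ⇒ p=43, q=2
i=3: a=5 ⇒ p=237, q=11
i=4: a=1 ⇒ p=280, q=13
i=5: a=1 ⇒ p=517, q=24
i=6: a=1 ⇒ p=797, q=37
i=7: a=5 ⇒ p=4502, q=209
i=8: a=1 ⇒ p=5299, q=246
i=9: a=1 ⇒ p=9801, q=455
(x₁, y₁) = (9801, 455);  9801² − 464·455² = 1 ✓
(9801+455√464)^2 = 192119201 + 8918910√464

9801 455
192119201 8918910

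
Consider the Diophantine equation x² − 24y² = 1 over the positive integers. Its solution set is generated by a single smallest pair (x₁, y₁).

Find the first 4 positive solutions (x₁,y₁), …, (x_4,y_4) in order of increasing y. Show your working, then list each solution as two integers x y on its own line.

5 1
49 10
485 99
4801 980

[4; 1,8] for √24; ℓ=2 ⇒ convergent index 1
i=0: a=4 ⇒ p=4, q=1
i=1: a=1 ⇒ p=5, q=1
→ (5, 1).  Check: 5²=25, 24·1²=24, difference 1.
(5+1√24)^2 = 49 + 10√24
(5+1√24)^3 = 485 + 99√24
(5+1√24)^4 = 4801 + 980√24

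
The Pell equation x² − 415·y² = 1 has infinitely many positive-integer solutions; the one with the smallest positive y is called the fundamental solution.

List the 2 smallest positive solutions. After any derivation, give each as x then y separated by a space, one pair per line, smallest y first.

18412804 903849
678062702284831 33284788965192

d=415: √d = [20; 2,1,2,4,6,…,1,2,40] (ℓ=16, even), read p_15/q_15
step 0: (20, 1)  from 20·(1,0) + (0,1)
step 1: (41, 2)  from 2·(20,1) + (1,0)
step 2: (61, 3)  from 1·(41,2) + (20,1)
…
step 13: (4730294, 232201)  from 2·(2110961,103623) + (508372,24955)
step 14: (6841255, 335824)  from 1·(4730294,232201) + (2110961,103623)
step 15: (18412804, 903849)  from 2·(6841255,335824) + (4730294,232201)
fundamental: x₁=18412804, y₁=903849  (since 339031351142416 − 415·816943014801 = 1)
k=2:  x_2 = 18412804·18412804+415·903849·903849 = 678062702284831,  y_2 = 18412804·903849+903849·18412804 = 33284788965192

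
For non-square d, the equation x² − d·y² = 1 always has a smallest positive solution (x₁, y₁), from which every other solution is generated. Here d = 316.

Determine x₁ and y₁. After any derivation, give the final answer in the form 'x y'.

12799 720

[17; 1,3,2,8,2,3,1,34] for √316; ℓ=8 ⇒ convergent index 7
a_0=17:  p_0=17·1+0=17,  q_0=17·0+1=1
a_1=1:  p_1=1·17+1=18,  q_1=1·1+0=1
…
a_3=2:  p_3=2·71+18=160,  q_3=2·4+1=9
a_4=8:  p_4=8·160+71=1351,  q_4=8·9+4=76
…
a_6=3:  p_6=3·2862+1351=9937,  q_6=3·161+76=559
a_7=1:  p_7=1·9937+2862=12799,  q_7=1·559+161=720
(x₁, y₁) = (12799, 720);  12799² − 316·720² = 1 ✓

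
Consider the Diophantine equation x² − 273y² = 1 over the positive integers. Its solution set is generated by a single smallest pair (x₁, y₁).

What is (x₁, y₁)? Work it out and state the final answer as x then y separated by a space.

727 44

d=273: √d = [16; 1,1,10,1,1,32] (ℓ=6, even), read p_5/q_5
i=0: a=16 ⇒ p=16, q=1
i=1: a=1 ⇒ p=17, q=1
…
i=3: a=10 ⇒ p=347, q=21
i=4: a=1 ⇒ p=380, q=23
i=5: a=1 ⇒ p=727, q=44
fundamental: x₁=727, y₁=44  (since 528529 − 273·1936 = 1)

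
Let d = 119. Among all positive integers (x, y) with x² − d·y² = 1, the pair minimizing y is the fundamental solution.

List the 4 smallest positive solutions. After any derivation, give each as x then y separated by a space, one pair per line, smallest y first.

120 11
28799 2640
6911640 633589
1658764801 152058720

[10; 1,9,1,20] for √119; ℓ=4 ⇒ convergent index 3
a_0=10:  p_0=10·1+0=10,  q_0=10·0+1=1
a_1=1:  p_1=1·10+1=11,  q_1=1·1+0=1
a_2=9:  p_2=9·11+10=109,  q_2=9·1+1=10
a_3=1:  p_3=1·109+11=120,  q_3=1·10+1=11
→ (120, 11).  Check: 120²=14400, 119·11²=14399, difference 1.
(x_2, y_2) = (120·120 + 119·11·11, 120·11 + 11·120) = (28799, 2640)
(x_3, y_3) = (120·28799 + 119·11·2640, 120·2640 + 11·28799) = (6911640, 633589)
(x_4, y_4) = (120·6911640 + 119·11·633589, 120·633589 + 11·6911640) = (1658764801, 152058720)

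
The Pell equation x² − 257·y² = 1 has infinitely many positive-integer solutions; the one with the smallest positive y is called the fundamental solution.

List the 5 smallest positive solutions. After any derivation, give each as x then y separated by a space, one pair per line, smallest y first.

513 32
526337 32832
540021249 33685600
554061275137 34561392768
568466328269313 35459955294368

√257 = [16; 32, …], period ℓ=1 (odd) → k=1
a_0=16:  p_0=16·1+0=16,  q_0=16·0+1=1
a_1=32:  p_1=32·16+1=513,  q_1=32·1+0=32
→ (513, 32).  Check: 513²=263169, 257·32²=263168, difference 1.
(x_2, y_2) = (513·513 + 257·32·32, 513·32 + 32·513) = (526337, 32832)
(x_3, y_3) = (513·526337 + 257·32·32832, 513·32832 + 32·526337) = (540021249, 33685600)
(x_4, y_4) = (513·540021249 + 257·32·33685600, 513·33685600 + 32·540021249) = (554061275137, 34561392768)
(x_5, y_5) = (513·554061275137 + 257·32·34561392768, 513·34561392768 + 32·554061275137) = (568466328269313, 35459955294368)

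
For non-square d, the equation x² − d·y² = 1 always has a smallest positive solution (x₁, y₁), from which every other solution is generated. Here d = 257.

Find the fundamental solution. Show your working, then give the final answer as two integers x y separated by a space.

[16; 32] for √257; ℓ=1 ⇒ convergent index 1
i=0: a=16 ⇒ p=16, q=1
i=1: a=32 ⇒ p=513, q=32
(x₁, y₁) = (513, 32);  513² − 257·32² = 1 ✓

513 32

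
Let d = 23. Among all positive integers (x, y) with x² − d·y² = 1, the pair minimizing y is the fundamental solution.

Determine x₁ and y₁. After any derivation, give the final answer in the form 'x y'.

24 5

[4; 1,3,1,8] for √23; ℓ=4 ⇒ convergent index 3
a_0=4:  p_0=4·1+0=4,  q_0=4·0+1=1
a_1=1:  p_1=1·4+1=5,  q_1=1·1+0=1
a_2=3:  p_2=3·5+4=19,  q_2=3·1+1=4
a_3=1:  p_3=1·19+5=24,  q_3=1·4+1=5
fundamental: x₁=24, y₁=5  (since 576 − 23·25 = 1)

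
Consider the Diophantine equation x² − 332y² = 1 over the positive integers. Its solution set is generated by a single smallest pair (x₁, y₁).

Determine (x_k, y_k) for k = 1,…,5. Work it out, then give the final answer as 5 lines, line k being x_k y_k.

√332 = [18; 4,1,1,8,1,1,4,36, …], period ℓ=8 (even) → k=7
step 0: (18, 1)  from 18·(1,0) + (0,1)
…
step 6: (2970, 163)  from 1·(1567,86) + (1403,77)
step 7: (13447, 738)  from 4·(2970,163) + (1567,86)
fundamental: x₁=13447, y₁=738  (since 180821809 − 332·544644 = 1)
n=2: (13447,738)∘(13447,738) = (13447·13447+332·738·738, 13447·738+738·13447) = (361643617,19847772)
n=3: (361643617,19847772)∘(13447,738) = (13447·361643617+332·738·19847772, 13447·19847772+738·361643617) = (9726043422151,533785979430)
n=4: (9726043422151,533785979430)∘(13447,738) = (13447·9726043422151+332·738·533785979430, 13447·533785979430+738·9726043422151) = (261572211433685377,14355640110942648)
n=5: (261572211433685377,14355640110942648)∘(13447,738) = (13447·261572211433685377+332·738·14355640110942648, 13447·14355640110942648+738·261572211433685377) = (7034723044571491106887,386080584609905595882)

13447 738
361643617 19847772
9726043422151 533785979430
261572211433685377 14355640110942648
7034723044571491106887 386080584609905595882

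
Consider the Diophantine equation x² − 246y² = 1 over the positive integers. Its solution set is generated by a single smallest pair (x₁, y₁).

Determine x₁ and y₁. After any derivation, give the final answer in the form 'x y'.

88805 5662

√246 → a₀=15, period (1,2,5,1,14,1,5,2,1,30); ℓ=10 even so k=9
step 0: (15, 1)  from 15·(1,0) + (0,1)
…
step 2: (47, 3)  from 2·(16,1) + (15,1)
step 3: (251, 16)  from 5·(47,3) + (16,1)
step 4: (298, 19)  from 1·(251,16) + (47,3)
step 5: (4423, 282)  from 14·(298,19) + (251,16)
step 6: (4721, 301)  from 1·(4423,282) + (298,19)
step 7: (28028, 1787)  from 5·(4721,301) + (4423,282)
step 8: (60777, 3875)  from 2·(28028,1787) + (4721,301)
step 9: (88805, 5662)  from 1·(60777,3875) + (28028,1787)
fundamental: x₁=88805, y₁=5662  (since 7886328025 − 246·32058244 = 1)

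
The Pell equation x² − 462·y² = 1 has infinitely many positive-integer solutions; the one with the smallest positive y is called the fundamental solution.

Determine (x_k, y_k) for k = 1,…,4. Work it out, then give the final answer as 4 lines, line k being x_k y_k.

√462 = [21; 2,42, …], period ℓ=2 (even) → k=1
i=0: a=21 ⇒ p=21, q=1
i=1: a=2 ⇒ p=43, q=2
→ (43, 2).  Check: 43²=1849, 462·2²=1848, difference 1.
(x_2, y_2) = (43·43 + 462·2·2, 43·2 + 2·43) = (3697, 172)
(x_3, y_3) = (43·3697 + 462·2·172, 43·172 + 2·3697) = (317899, 14790)
(x_4, y_4) = (43·317899 + 462·2·14790, 43·14790 + 2·317899) = (27335617, 1271768)

43 2
3697 172
317899 14790
27335617 1271768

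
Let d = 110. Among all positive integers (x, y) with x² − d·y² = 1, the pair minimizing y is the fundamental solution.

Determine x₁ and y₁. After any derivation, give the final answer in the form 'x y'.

21 2

d=110: √d = [10; 2,20] (ℓ=2, even), read p_1/q_1
i=0: a=10 ⇒ p=10, q=1
i=1: a=2 ⇒ p=21, q=2
→ (21, 2).  Check: 21²=441, 110·2²=440, difference 1.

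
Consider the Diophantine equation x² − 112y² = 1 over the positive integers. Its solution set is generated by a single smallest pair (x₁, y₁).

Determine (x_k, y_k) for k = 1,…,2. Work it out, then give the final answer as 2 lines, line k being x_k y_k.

√112 → a₀=10, period (1,1,2,1,1,20); ℓ=6 even so k=5
k=0  a_k=10  p_k/q_k = 10/1
k=1  a_k=1  p_k/q_k = 11/1
…
k=4  a_k=1  p_k/q_k = 74/7
k=5  a_k=1  p_k/q_k = 127/12
fundamental: x₁=127, y₁=12  (since 16129 − 112·144 = 1)
(127+12√112)^2 = 32257 + 3048√112

127 12
32257 3048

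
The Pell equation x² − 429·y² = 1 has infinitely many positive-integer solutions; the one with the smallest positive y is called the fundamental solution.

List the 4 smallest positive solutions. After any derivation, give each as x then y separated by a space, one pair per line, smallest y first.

√429 = [20; 1,2,2,9,1,12,1,9,2,2,1,40, …], period ℓ=12 (even) → k=11
i=0: a=20 ⇒ p=20, q=1
i=1: a=1 ⇒ p=21, q=1
…
i=3: a=2 ⇒ p=145, q=7
i=4: a=9 ⇒ p=1367, q=66
i=5: a=1 ⇒ p=1512, q=73
…
i=7: a=1 ⇒ p=21023, q=1015
…
i=9: a=2 ⇒ p=438459, q=21169
i=10: a=2 ⇒ p=1085636, q=52415
i=11: a=1 ⇒ p=1524095, q=73584
→ (1524095, 73584).  Check: 1524095²=2322865569025, 429·73584²=2322865569024, difference 1.
(x_2, y_2) = (1524095·1524095 + 429·73584·73584, 1524095·73584 + 73584·1524095) = (4645731138049, 224298012960)
(x_3, y_3) = (1524095·4645731138049 + 429·73584·224298012960, 1524095·224298012960 + 73584·4645731138049) = (14161071197688057215, 683702960124468816)
(x_4, y_4) = (1524095·14161071197688057215 + 429·73584·683702960124468816, 1524095·683702960124468816 + 73584·14161071197688057215) = (43165635614076113391052801, 2084056526021580302230080)

1524095 73584
4645731138049 224298012960
14161071197688057215 683702960124468816
43165635614076113391052801 2084056526021580302230080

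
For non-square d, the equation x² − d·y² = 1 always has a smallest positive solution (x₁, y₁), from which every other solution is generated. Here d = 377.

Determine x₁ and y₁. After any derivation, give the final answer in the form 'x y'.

233 12

d=377: √d = [19; 2,2,2,38] (ℓ=4, even), read p_3/q_3
a_0=19:  p_0=19·1+0=19,  q_0=19·0+1=1
a_1=2:  p_1=2·19+1=39,  q_1=2·1+0=2
a_2=2:  p_2=2·39+19=97,  q_2=2·2+1=5
a_3=2:  p_3=2·97+39=233,  q_3=2·5+2=12
(x₁, y₁) = (233, 12);  233² − 377·12² = 1 ✓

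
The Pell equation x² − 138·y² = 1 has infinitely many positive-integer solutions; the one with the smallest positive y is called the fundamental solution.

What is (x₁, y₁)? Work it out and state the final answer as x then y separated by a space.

47 4

[11; 1,2,1,22] for √138; ℓ=4 ⇒ convergent index 3
i=0: a=11 ⇒ p=11, q=1
i=1: a=1 ⇒ p=12, q=1
i=2: a=2 ⇒ p=35, q=3
i=3: a=1 ⇒ p=47, q=4
(x₁, y₁) = (47, 4);  47² − 138·4² = 1 ✓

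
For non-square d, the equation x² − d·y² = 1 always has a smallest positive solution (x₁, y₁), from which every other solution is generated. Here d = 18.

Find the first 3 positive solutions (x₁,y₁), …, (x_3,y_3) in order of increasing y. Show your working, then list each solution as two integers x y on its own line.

17 4
577 136
19601 4620

d=18: √d = [4; 4,8] (ℓ=2, even), read p_1/q_1
step 0: (4, 1)  from 4·(1,0) + (0,1)
step 1: (17, 4)  from 4·(4,1) + (1,0)
fundamental: x₁=17, y₁=4  (since 289 − 18·16 = 1)
n=2: (17,4)∘(17,4) = (17·17+18·4·4, 17·4+4·17) = (577,136)
n=3: (577,136)∘(17,4) = (17·577+18·4·136, 17·136+4·577) = (19601,4620)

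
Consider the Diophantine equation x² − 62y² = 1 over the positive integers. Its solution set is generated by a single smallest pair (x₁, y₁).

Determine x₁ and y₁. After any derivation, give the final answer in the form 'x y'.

d=62: √d = [7; 1,6,1,14] (ℓ=4, even), read p_3/q_3
a_0=7:  p_0=7·1+0=7,  q_0=7·0+1=1
a_1=1:  p_1=1·7+1=8,  q_1=1·1+0=1
a_2=6:  p_2=6·8+7=55,  q_2=6·1+1=7
a_3=1:  p_3=1·55+8=63,  q_3=1·7+1=8
fundamental: x₁=63, y₁=8  (since 3969 − 62·64 = 1)

63 8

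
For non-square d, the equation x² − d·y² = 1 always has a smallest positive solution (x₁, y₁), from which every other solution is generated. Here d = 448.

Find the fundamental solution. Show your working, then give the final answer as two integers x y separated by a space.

127 6

[21; 6,42] for √448; ℓ=2 ⇒ convergent index 1
step 0: (21, 1)  from 21·(1,0) + (0,1)
step 1: (127, 6)  from 6·(21,1) + (1,0)
(x₁, y₁) = (127, 6);  127² − 448·6² = 1 ✓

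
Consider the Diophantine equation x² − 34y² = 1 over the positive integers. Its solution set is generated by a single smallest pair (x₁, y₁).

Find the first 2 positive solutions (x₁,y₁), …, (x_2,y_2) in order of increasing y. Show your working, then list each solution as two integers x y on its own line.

d=34: √d = [5; 1,4,1,10] (ℓ=4, even), read p_3/q_3
a_0=5:  p_0=5·1+0=5,  q_0=5·0+1=1
…
a_2=4:  p_2=4·6+5=29,  q_2=4·1+1=5
a_3=1:  p_3=1·29+6=35,  q_3=1·5+1=6
→ (35, 6).  Check: 35²=1225, 34·6²=1224, difference 1.
n=2: (35,6)∘(35,6) = (35·35+34·6·6, 35·6+6·35) = (2449,420)

35 6
2449 420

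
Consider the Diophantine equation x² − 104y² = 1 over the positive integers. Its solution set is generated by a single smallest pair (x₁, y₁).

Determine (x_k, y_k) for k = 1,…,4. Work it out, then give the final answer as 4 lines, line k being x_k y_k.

51 5
5201 510
530451 52015
54100801 5305020

d=104: √d = [10; 5,20] (ℓ=2, even), read p_1/q_1
a_0=10:  p_0=10·1+0=10,  q_0=10·0+1=1
a_1=5:  p_1=5·10+1=51,  q_1=5·1+0=5
→ (51, 5).  Check: 51²=2601, 104·5²=2600, difference 1.
n=2: (51,5)∘(51,5) = (51·51+104·5·5, 51·5+5·51) = (5201,510)
n=3: (5201,510)∘(51,5) = (51·5201+104·5·510, 51·510+5·5201) = (530451,52015)
n=4: (530451,52015)∘(51,5) = (51·530451+104·5·52015, 51·52015+5·530451) = (54100801,5305020)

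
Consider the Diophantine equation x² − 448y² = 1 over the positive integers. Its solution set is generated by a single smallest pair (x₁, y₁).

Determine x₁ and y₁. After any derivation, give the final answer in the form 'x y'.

√448 → a₀=21, period (6,42); ℓ=2 even so k=1
step 0: (21, 1)  from 21·(1,0) + (0,1)
step 1: (127, 6)  from 6·(21,1) + (1,0)
(x₁, y₁) = (127, 6);  127² − 448·6² = 1 ✓

127 6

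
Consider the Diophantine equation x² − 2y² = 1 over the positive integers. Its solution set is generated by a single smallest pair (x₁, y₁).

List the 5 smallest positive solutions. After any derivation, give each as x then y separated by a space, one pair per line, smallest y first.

[1; 2] for √2; ℓ=1 ⇒ convergent index 1
i=0: a=1 ⇒ p=1, q=1
i=1: a=2 ⇒ p=3, q=2
fundamental: x₁=3, y₁=2  (since 9 − 2·4 = 1)
(3+2√2)^2 = 17 + 12√2
(3+2√2)^3 = 99 + 70√2
(3+2√2)^4 = 577 + 408√2
(3+2√2)^5 = 3363 + 2378√2

3 2
17 12
99 70
577 408
3363 2378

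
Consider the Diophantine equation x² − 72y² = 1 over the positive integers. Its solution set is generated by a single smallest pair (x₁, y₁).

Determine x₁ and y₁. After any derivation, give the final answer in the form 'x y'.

d=72: √d = [8; 2,16] (ℓ=2, even), read p_1/q_1
step 0: (8, 1)  from 8·(1,0) + (0,1)
step 1: (17, 2)  from 2·(8,1) + (1,0)
→ (17, 2).  Check: 17²=289, 72·2²=288, difference 1.

17 2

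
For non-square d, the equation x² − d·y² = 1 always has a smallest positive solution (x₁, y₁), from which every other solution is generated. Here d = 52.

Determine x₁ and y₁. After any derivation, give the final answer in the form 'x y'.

649 90

√52 → a₀=7, period (4,1,2,1,4,14); ℓ=6 even so k=5
k=0  a_k=7  p_k/q_k = 7/1
k=1  a_k=4  p_k/q_k = 29/4
k=2  a_k=1  p_k/q_k = 36/5
…
k=4  a_k=1  p_k/q_k = 137/19
k=5  a_k=4  p_k/q_k = 649/90
(x₁, y₁) = (649, 90);  649² − 52·90² = 1 ✓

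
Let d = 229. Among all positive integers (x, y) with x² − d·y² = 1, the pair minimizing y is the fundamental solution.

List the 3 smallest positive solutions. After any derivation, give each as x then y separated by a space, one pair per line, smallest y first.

5848201 386460
68402909872801 4520191516920
800067931842043513801 52869977098885735380

√229 = [15; 7,1,1,7,30, …], period ℓ=5 (odd) → k=9
a_0=15:  p_0=15·1+0=15,  q_0=15·0+1=1
…
a_2=1:  p_2=1·106+15=121,  q_2=1·7+1=8
a_3=1:  p_3=1·121+106=227,  q_3=1·8+7=15
…
a_5=30:  p_5=30·1710+227=51527,  q_5=30·113+15=3405
…
a_8=1:  p_8=1·413926+362399=776325,  q_8=1·27353+23948=51301
a_9=7:  p_9=7·776325+413926=5848201,  q_9=7·51301+27353=386460
→ (5848201, 386460).  Check: 5848201²=34201454936401, 229·386460²=34201454936400, difference 1.
(x_2, y_2) = (5848201·5848201 + 229·386460·386460, 5848201·386460 + 386460·5848201) = (68402909872801, 4520191516920)
(x_3, y_3) = (5848201·68402909872801 + 229·386460·4520191516920, 5848201·4520191516920 + 386460·68402909872801) = (800067931842043513801, 52869977098885735380)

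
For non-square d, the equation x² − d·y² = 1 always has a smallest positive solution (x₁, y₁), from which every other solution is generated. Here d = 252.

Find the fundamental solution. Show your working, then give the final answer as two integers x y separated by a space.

√252 → a₀=15, period (1,6,1,30); ℓ=4 even so k=3
k=0  a_k=15  p_k/q_k = 15/1
k=1  a_k=1  p_k/q_k = 16/1
k=2  a_k=6  p_k/q_k = 111/7
k=3  a_k=1  p_k/q_k = 127/8
→ (127, 8).  Check: 127²=16129, 252·8²=16128, difference 1.

127 8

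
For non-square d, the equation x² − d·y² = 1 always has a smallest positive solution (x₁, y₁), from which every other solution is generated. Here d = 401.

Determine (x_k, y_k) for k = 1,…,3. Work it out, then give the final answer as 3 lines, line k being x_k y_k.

801 40
1283201 64080
2055687201 102656120

d=401: √d = [20; 40] (ℓ=1, odd), read p_1/q_1
k=0  a_k=20  p_k/q_k = 20/1
k=1  a_k=40  p_k/q_k = 801/40
→ (801, 40).  Check: 801²=641601, 401·40²=641600, difference 1.
k=2:  x_2 = 801·801+401·40·40 = 1283201,  y_2 = 801·40+40·801 = 64080
k=3:  x_3 = 801·1283201+401·40·64080 = 2055687201,  y_3 = 801·64080+40·1283201 = 102656120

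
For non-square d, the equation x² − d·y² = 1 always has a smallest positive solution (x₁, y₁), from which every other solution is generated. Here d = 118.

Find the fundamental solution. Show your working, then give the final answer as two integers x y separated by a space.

√118 → a₀=10, period (1,6,3,2,10,2,3,6,1,20); ℓ=10 even so k=9
a_0=10:  p_0=10·1+0=10,  q_0=10·0+1=1
…
a_2=6:  p_2=6·11+10=76,  q_2=6·1+1=7
a_3=3:  p_3=3·76+11=239,  q_3=3·7+1=22
a_4=2:  p_4=2·239+76=554,  q_4=2·22+7=51
…
a_6=2:  p_6=2·5779+554=12112,  q_6=2·532+51=1115
…
a_8=6:  p_8=6·42115+12112=264802,  q_8=6·3877+1115=24377
a_9=1:  p_9=1·264802+42115=306917,  q_9=1·24377+3877=28254
→ (306917, 28254).  Check: 306917²=94198044889, 118·28254²=94198044888, difference 1.

306917 28254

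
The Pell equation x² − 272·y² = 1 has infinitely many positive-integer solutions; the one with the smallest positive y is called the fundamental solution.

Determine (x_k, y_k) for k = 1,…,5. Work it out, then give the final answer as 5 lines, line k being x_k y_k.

[16; 2,32] for √272; ℓ=2 ⇒ convergent index 1
k=0  a_k=16  p_k/q_k = 16/1
k=1  a_k=2  p_k/q_k = 33/2
(x₁, y₁) = (33, 2);  33² − 272·2² = 1 ✓
(33+2√272)^2 = 2177 + 132√272
(33+2√272)^3 = 143649 + 8710√272
(33+2√272)^4 = 9478657 + 574728√272
(33+2√272)^5 = 625447713 + 37923338√272

33 2
2177 132
143649 8710
9478657 574728
625447713 37923338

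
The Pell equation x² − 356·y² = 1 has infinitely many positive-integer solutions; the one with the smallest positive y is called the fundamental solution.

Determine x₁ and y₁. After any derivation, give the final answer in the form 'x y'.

d=356: √d = [18; 1,6,1,1,2,…,6,1,36] (ℓ=14, even), read p_13/q_13
k=0  a_k=18  p_k/q_k = 18/1
…
k=5  a_k=2  p_k/q_k = 717/38
…
k=8  a_k=1  p_k/q_k = 9717/515
…
k=12  a_k=6  p_k/q_k = 433982/23001
k=13  a_k=1  p_k/q_k = 500001/26500
→ (500001, 26500).  Check: 500001²=250001000001, 356·26500²=250001000000, difference 1.

500001 26500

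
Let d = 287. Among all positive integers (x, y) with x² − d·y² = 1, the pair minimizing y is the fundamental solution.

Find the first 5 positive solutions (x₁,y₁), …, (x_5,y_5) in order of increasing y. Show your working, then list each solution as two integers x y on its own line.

288 17
165887 9792
95550624 5640175
55036993537 3248731008
31701212726688 1871263420433

√287 = [16; 1,15,1,32, …], period ℓ=4 (even) → k=3
i=0: a=16 ⇒ p=16, q=1
…
i=2: a=15 ⇒ p=271, q=16
i=3: a=1 ⇒ p=288, q=17
(x₁, y₁) = (288, 17);  288² − 287·17² = 1 ✓
k=2:  x_2 = 288·288+287·17·17 = 165887,  y_2 = 288·17+17·288 = 9792
k=3:  x_3 = 288·165887+287·17·9792 = 95550624,  y_3 = 288·9792+17·165887 = 5640175
k=4:  x_4 = 288·95550624+287·17·5640175 = 55036993537,  y_4 = 288·5640175+17·95550624 = 3248731008
k=5:  x_5 = 288·55036993537+287·17·3248731008 = 31701212726688,  y_5 = 288·3248731008+17·55036993537 = 1871263420433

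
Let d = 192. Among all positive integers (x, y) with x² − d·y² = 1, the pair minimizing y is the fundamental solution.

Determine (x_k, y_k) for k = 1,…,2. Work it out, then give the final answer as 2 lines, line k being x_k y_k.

√192 → a₀=13, period (1,5,1,26); ℓ=4 even so k=3
step 0: (13, 1)  from 13·(1,0) + (0,1)
step 1: (14, 1)  from 1·(13,1) + (1,0)
step 2: (83, 6)  from 5·(14,1) + (13,1)
step 3: (97, 7)  from 1·(83,6) + (14,1)
fundamental: x₁=97, y₁=7  (since 9409 − 192·49 = 1)
n=2: (97,7)∘(97,7) = (97·97+192·7·7, 97·7+7·97) = (18817,1358)

97 7
18817 1358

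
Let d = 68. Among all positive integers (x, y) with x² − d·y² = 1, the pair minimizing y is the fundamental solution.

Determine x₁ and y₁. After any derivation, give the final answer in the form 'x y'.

33 4

√68 = [8; 4,16, …], period ℓ=2 (even) → k=1
k=0  a_k=8  p_k/q_k = 8/1
k=1  a_k=4  p_k/q_k = 33/4
fundamental: x₁=33, y₁=4  (since 1089 − 68·16 = 1)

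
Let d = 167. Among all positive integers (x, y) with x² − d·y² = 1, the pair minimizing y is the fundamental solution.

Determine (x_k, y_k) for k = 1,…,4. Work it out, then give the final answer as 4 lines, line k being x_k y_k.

[12; 1,11,1,24] for √167; ℓ=4 ⇒ convergent index 3
a_0=12:  p_0=12·1+0=12,  q_0=12·0+1=1
…
a_2=11:  p_2=11·13+12=155,  q_2=11·1+1=12
a_3=1:  p_3=1·155+13=168,  q_3=1·12+1=13
→ (168, 13).  Check: 168²=28224, 167·13²=28223, difference 1.
(168+13√167)^2 = 56447 + 4368√167
(168+13√167)^3 = 18966024 + 1467635√167
(168+13√167)^4 = 6372527617 + 493120992√167

168 13
56447 4368
18966024 1467635
6372527617 493120992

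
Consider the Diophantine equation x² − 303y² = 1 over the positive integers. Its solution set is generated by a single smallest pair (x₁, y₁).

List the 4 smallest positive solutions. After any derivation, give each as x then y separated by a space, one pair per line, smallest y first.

√303 = [17; 2,2,5,2,2,34, …], period ℓ=6 (even) → k=5
i=0: a=17 ⇒ p=17, q=1
i=1: a=2 ⇒ p=35, q=2
i=2: a=2 ⇒ p=87, q=5
i=3: a=5 ⇒ p=470, q=27
i=4: a=2 ⇒ p=1027, q=59
i=5: a=2 ⇒ p=2524, q=145
fundamental: x₁=2524, y₁=145  (since 6370576 − 303·21025 = 1)
(2524+145√303)^2 = 12741151 + 731960√303
(2524+145√303)^3 = 64317327724 + 3694933935√303
(2524+145√303)^4 = 324673857609601 + 18652025771920√303

2524 145
12741151 731960
64317327724 3694933935
324673857609601 18652025771920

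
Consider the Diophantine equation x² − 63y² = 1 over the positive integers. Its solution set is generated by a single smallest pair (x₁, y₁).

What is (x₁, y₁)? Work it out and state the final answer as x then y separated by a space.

d=63: √d = [7; 1,14] (ℓ=2, even), read p_1/q_1
k=0  a_k=7  p_k/q_k = 7/1
k=1  a_k=1  p_k/q_k = 8/1
(x₁, y₁) = (8, 1);  8² − 63·1² = 1 ✓

8 1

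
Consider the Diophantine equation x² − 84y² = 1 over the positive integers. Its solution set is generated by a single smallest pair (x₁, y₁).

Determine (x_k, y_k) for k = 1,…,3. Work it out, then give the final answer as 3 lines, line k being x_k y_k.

55 6
6049 660
665335 72594

√84 → a₀=9, period (6,18); ℓ=2 even so k=1
i=0: a=9 ⇒ p=9, q=1
i=1: a=6 ⇒ p=55, q=6
fundamental: x₁=55, y₁=6  (since 3025 − 84·36 = 1)
k=2:  x_2 = 55·55+84·6·6 = 6049,  y_2 = 55·6+6·55 = 660
k=3:  x_3 = 55·6049+84·6·660 = 665335,  y_3 = 55·660+6·6049 = 72594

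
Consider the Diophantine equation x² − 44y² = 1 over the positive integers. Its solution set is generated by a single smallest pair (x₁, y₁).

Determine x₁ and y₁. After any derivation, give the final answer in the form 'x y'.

√44 → a₀=6, period (1,1,1,2,1,1,1,12); ℓ=8 even so k=7
k=0  a_k=6  p_k/q_k = 6/1
…
k=2  a_k=1  p_k/q_k = 13/2
k=3  a_k=1  p_k/q_k = 20/3
…
k=6  a_k=1  p_k/q_k = 126/19
k=7  a_k=1  p_k/q_k = 199/30
→ (199, 30).  Check: 199²=39601, 44·30²=39600, difference 1.

199 30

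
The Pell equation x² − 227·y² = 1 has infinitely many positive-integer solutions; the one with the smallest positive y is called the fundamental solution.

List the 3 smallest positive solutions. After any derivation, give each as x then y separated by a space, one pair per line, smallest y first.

226 15
102151 6780
46172026 3064545

d=227: √d = [15; 15,30] (ℓ=2, even), read p_1/q_1
i=0: a=15 ⇒ p=15, q=1
i=1: a=15 ⇒ p=226, q=15
fundamental: x₁=226, y₁=15  (since 51076 − 227·225 = 1)
n=2: (226,15)∘(226,15) = (226·226+227·15·15, 226·15+15·226) = (102151,6780)
n=3: (102151,6780)∘(226,15) = (226·102151+227·15·6780, 226·6780+15·102151) = (46172026,3064545)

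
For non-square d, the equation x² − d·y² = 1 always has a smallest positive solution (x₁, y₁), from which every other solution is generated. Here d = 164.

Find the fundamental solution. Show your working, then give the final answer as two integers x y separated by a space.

2049 160

√164 → a₀=12, period (1,4,6,4,1,24); ℓ=6 even so k=5
a_0=12:  p_0=12·1+0=12,  q_0=12·0+1=1
…
a_4=4:  p_4=4·397+64=1652,  q_4=4·31+5=129
a_5=1:  p_5=1·1652+397=2049,  q_5=1·129+31=160
fundamental: x₁=2049, y₁=160  (since 4198401 − 164·25600 = 1)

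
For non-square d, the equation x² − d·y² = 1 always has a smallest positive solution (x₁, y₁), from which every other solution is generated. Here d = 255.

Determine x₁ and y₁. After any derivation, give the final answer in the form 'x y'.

16 1

√255 → a₀=15, period (1,30); ℓ=2 even so k=1
k=0  a_k=15  p_k/q_k = 15/1
k=1  a_k=1  p_k/q_k = 16/1
(x₁, y₁) = (16, 1);  16² − 255·1² = 1 ✓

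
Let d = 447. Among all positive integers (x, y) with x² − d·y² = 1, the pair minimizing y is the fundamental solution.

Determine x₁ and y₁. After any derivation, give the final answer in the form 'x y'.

[21; 7,42] for √447; ℓ=2 ⇒ convergent index 1
a_0=21:  p_0=21·1+0=21,  q_0=21·0+1=1
a_1=7:  p_1=7·21+1=148,  q_1=7·1+0=7
(x₁, y₁) = (148, 7);  148² − 447·7² = 1 ✓

148 7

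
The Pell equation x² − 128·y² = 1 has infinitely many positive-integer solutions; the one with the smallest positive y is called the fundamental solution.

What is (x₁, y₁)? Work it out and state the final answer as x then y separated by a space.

√128 = [11; 3,5,3,22, …], period ℓ=4 (even) → k=3
k=0  a_k=11  p_k/q_k = 11/1
k=1  a_k=3  p_k/q_k = 34/3
k=2  a_k=5  p_k/q_k = 181/16
k=3  a_k=3  p_k/q_k = 577/51
→ (577, 51).  Check: 577²=332929, 128·51²=332928, difference 1.

577 51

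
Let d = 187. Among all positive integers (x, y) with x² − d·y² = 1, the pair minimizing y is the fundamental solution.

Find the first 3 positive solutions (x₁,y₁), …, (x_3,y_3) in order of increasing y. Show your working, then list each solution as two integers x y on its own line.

√187 = [13; 1,2,13,2,1,26, …], period ℓ=6 (even) → k=5
i=0: a=13 ⇒ p=13, q=1
…
i=2: a=2 ⇒ p=41, q=3
i=3: a=13 ⇒ p=547, q=40
i=4: a=2 ⇒ p=1135, q=83
i=5: a=1 ⇒ p=1682, q=123
→ (1682, 123).  Check: 1682²=2829124, 187·123²=2829123, difference 1.
(1682+123√187)^2 = 5658247 + 413772√187
(1682+123√187)^3 = 19034341226 + 1391928885√187

1682 123
5658247 413772
19034341226 1391928885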